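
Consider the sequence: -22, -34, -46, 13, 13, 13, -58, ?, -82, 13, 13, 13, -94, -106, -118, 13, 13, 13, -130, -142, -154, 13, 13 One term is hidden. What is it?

Reading positions in blocks of 6 reveals the pattern AAABBB — 2 tracks woven together.
Subsequence A: -22, -34, -46, -58, ?, -82, -94, -106, -118, -130, -142, -154 (arithmetic with common difference −12).
Subsequence B: 13, 13, 13, 13, 13, 13, 13, 13, 13, 13, 13 (the constant sequence 13).
So the missing entry in subsequence A is -70.

-70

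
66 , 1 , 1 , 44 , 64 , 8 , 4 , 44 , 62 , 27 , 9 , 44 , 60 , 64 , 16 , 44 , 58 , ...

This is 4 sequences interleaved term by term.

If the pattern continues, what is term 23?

The terms cycle through 4 interleaved subsequences.
Stream A: 66, 64, 62, 60, 58. Linear: a_n = 68 − 2·n.
Stream B: 1, 8, 27, 64. Perfect cubes starting at 1³.
Stream C: 1, 4, 9, 16. The squares 1², 2², 3², ….
Stream D: 44, 44, 44, 44. The constant sequence 44.
Position 23 falls in stream C as its term 6, giving 36.

36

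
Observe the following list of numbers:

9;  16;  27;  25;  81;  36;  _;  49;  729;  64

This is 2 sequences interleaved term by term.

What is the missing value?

243

The terms cycle through 2 interleaved subsequences.
Subsequence A = 9, 27, 81, ?, 729: successive powers of 3.
Subsequence B = 16, 25, 36, 49, 64: perfect squares starting at 4².
The gap is subsequence A's term 4; the rule gives 243.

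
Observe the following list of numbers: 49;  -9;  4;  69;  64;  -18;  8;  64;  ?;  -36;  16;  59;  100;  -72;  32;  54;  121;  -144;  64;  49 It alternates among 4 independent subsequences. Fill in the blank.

81

Taking every 4th term gives 4 separate tracks.
Track A: 49, 64, ?, 100, 121 — perfect squares starting at 7².
Track B: -9, -18, -36, -72, -144 — geometric, ×2 each step.
Track C: 4, 8, 16, 32, 64 — powers 2^2, 2^3, 2^4, ….
Track D: 69, 64, 59, 54, 49 — arithmetic with common difference −5.
Filling track A at index 3 by its rule yields 81.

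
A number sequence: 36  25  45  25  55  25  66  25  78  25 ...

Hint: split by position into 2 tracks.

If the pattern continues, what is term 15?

The terms cycle through 2 interleaved subsequences.
Stream A is 36, 45, 55, 66, 78, which is triangular numbers starting at T_8.
Stream B is 25, 25, 25, 25, 25, which is always 25.
Position 15 falls in stream A as its term 8, giving 120.

120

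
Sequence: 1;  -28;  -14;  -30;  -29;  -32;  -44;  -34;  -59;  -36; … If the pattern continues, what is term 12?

-38

Positions 1, 3, 5, … form one subsequence and positions 2, 4, 6, … form another.
Subsequence A: 1, -14, -29, -44, -59 — linear: a_n = 16 − 15·n.
Subsequence B: -28, -30, -32, -34, -36 — subtracting 2 each time.
Position 12 falls in subsequence B as its term 6, giving -38.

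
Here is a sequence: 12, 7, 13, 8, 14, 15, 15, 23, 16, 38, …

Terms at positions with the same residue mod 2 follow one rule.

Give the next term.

Positions 1, 3, 5, … form one subsequence and positions 2, 4, 6, … form another.
Subsequence A: 12, 13, 14, 15, 16 (arithmetic with common difference +1).
Subsequence B: 7, 8, 15, 23, 38 (a Fibonacci-like recurrence a_n = a_{n-1} + a_{n-2}).
Position 11 → subsequence A, term 6 = 17.

17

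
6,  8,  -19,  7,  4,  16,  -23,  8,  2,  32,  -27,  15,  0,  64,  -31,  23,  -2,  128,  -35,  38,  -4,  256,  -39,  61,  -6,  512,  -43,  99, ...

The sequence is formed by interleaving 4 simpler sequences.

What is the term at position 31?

-47

Split by position mod 4 into 4 tracks.
Track A: 6, 4, 2, 0, -2, -4, -6 (arithmetic, step −2).
Track B: 8, 16, 32, 64, 128, 256, 512 (powers of 2).
Track C: -19, -23, -27, -31, -35, -39, -43 (arithmetic, step −4).
Track D: 7, 8, 15, 23, 38, 61, 99 (a Fibonacci-like recurrence a_n = a_{n-1} + a_{n-2}).
Term 31 comes from track C (its 8th entry): -47.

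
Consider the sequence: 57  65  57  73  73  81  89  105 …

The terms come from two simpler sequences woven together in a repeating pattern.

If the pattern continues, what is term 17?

Reading positions in blocks of 4 reveals the pattern AABB — 2 tracks woven together.
Stream A: 57, 65, 73, 81 (linear: a_n = 49 + 8·n).
Stream B: 57, 73, 89, 105 (arithmetic with common difference +16).
Position 17 → stream A, term 9 = 121.

121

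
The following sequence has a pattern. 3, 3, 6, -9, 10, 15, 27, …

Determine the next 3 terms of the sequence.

21, 28, -81

Reading positions in blocks of 3 reveals the pattern ABB — 2 tracks woven together.
Stream A: 3, -9, 27 (geometric with ratio -3).
Stream B: 3, 6, 10, 15 (triangular numbers starting at T_2).
Position 8 → stream B, term 5 = 21.
Term 9 comes from stream B (its 6th entry): 28.
The 10th slot belongs to stream A; its 4th term is -81.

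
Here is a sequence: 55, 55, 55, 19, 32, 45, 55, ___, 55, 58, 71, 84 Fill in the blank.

55

The slot pattern repeats as AAABBB (period 6), so there are 2 interleaved tracks.
Subsequence A is 55, 55, 55, 55, ?, 55, which is the constant sequence 55.
Subsequence B is 19, 32, 45, 58, 71, 84, which is arithmetic with common difference +13.
Subsequence A's pattern makes the blank 55.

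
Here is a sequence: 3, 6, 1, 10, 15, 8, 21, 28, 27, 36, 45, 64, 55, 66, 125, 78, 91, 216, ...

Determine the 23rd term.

Reading positions in blocks of 3 reveals the pattern AAB — 2 tracks woven together.
Stream A is 3, 6, 10, 15, 21, 28, 36, 45, 55, 66, 78, 91, which is triangular numbers starting at T_2.
Stream B is 1, 8, 27, 64, 125, 216, which is the cubes 1³, 2³, 3³, ….
Position 23 falls in stream A as its term 16, giving 153.

153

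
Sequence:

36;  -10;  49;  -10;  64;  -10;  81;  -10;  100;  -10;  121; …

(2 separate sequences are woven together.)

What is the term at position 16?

The terms cycle through 2 interleaved subsequences.
Track A is 36, 49, 64, 81, 100, 121, which is the squares 6², 7², 8², ….
Track B is -10, -10, -10, -10, -10, which is the constant sequence -10.
Position 16 → track B, term 8 = -10.

-10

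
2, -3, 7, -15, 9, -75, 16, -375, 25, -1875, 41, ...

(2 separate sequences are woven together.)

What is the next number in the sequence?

Split by position mod 2 into 2 tracks.
Track A: 2, 7, 9, 16, 25, 41 (Fibonacci-style (each term is the sum of the two before it)).
Track B: -3, -15, -75, -375, -1875 (geometric with ratio 5).
Position 12 falls in track B as its term 6, giving -9375.

-9375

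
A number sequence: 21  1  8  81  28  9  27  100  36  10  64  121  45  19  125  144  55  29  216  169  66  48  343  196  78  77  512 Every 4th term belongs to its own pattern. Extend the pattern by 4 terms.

225, 91, 125, 729

Read the sequence 4 terms at a time; column i is its own pattern.
Subsequence A = 21, 28, 36, 45, 55, 66, 78: triangular numbers n(n+1)/2 for n = 6, 7, ….
Subsequence B = 1, 9, 10, 19, 29, 48, 77: a Fibonacci-like recurrence a_n = a_{n-1} + a_{n-2}.
Subsequence C = 8, 27, 64, 125, 216, 343, 512: consecutive cubes n³ from n = 2.
Subsequence D = 81, 100, 121, 144, 169, 196: perfect squares starting at 9².
The 28th slot belongs to subsequence D; its 7th term is 225.
Position 29 → subsequence A, term 8 = 91.
Position 30 → subsequence B, term 8 = 125.
The 31st slot belongs to subsequence C; its 8th term is 729.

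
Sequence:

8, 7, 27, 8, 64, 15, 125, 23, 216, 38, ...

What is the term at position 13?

512

Positions 1, 3, 5, … form one subsequence and positions 2, 4, 6, … form another.
Subsequence A is 8, 27, 64, 125, 216, which is consecutive cubes n³ from n = 2.
Subsequence B is 7, 8, 15, 23, 38, which is a Fibonacci-like recurrence a_n = a_{n-1} + a_{n-2}.
The 13th slot belongs to subsequence A; its 7th term is 512.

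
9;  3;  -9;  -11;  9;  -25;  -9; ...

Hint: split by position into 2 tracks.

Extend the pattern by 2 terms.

-39, 9

Odd-indexed and even-indexed terms follow separate rules.
Stream A is 9, -9, 9, -9, which is the oscillation 9·(−1)^(n+1).
Stream B is 3, -11, -25, which is arithmetic with common difference −14.
Position 8 falls in stream B as its term 4, giving -39.
Term 9 comes from stream A (its 5th entry): 9.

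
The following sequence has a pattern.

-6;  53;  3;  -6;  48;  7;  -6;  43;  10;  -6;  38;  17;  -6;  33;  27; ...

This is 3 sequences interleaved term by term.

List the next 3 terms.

-6, 28, 44

The terms cycle through 3 interleaved subsequences.
Subsequence A: -6, -6, -6, -6, -6 — constant -6.
Subsequence B: 53, 48, 43, 38, 33 — linear: a_n = 58 − 5·n.
Subsequence C: 3, 7, 10, 17, 27 — Fibonacci-style (each term is the sum of the two before it).
Position 16 → subsequence A, term 6 = -6.
Position 17 falls in subsequence B as its term 6, giving 28.
Term 18 comes from subsequence C (its 6th entry): 44.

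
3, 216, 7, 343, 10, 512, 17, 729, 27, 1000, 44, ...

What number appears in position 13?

71

The terms cycle through 2 interleaved subsequences.
Subsequence A: 3, 7, 10, 17, 27, 44 — Fibonacci-style (each term is the sum of the two before it).
Subsequence B: 216, 343, 512, 729, 1000 — consecutive cubes n³ from n = 6.
Term 13 comes from subsequence A (its 7th entry): 71.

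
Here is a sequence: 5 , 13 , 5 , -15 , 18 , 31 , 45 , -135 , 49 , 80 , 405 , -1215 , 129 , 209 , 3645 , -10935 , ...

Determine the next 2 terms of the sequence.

The slot pattern repeats as AABB (period 4), so there are 2 interleaved tracks.
Subsequence A: 5, 13, 18, 31, 49, 80, 129, 209 (Fibonacci-style (each term is the sum of the two before it)).
Subsequence B: 5, -15, 45, -135, 405, -1215, 3645, -10935 (geometric with ratio -3).
Position 17 falls in subsequence A as its term 9, giving 338.
Term 18 comes from subsequence A (its 10th entry): 547.

338, 547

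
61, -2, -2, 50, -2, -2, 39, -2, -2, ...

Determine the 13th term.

17

Reading positions in blocks of 3 reveals the pattern ABB — 2 tracks woven together.
Track A = 61, 50, 39: arithmetic with common difference −11.
Track B = -2, -2, -2, -2, -2, -2: always -2.
Term 13 comes from track A (its 5th entry): 17.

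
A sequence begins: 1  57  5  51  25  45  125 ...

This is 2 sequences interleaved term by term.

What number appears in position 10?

Positions 1, 3, 5, … form one subsequence and positions 2, 4, 6, … form another.
Subsequence A = 1, 5, 25, 125: powers 5^0, 5^1, 5^2, ….
Subsequence B = 57, 51, 45: subtracting 6 each time.
Position 10 falls in subsequence B as its term 5, giving 33.

33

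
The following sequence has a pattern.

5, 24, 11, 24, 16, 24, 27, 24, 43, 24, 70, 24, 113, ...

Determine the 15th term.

Odd-indexed and even-indexed terms follow separate rules.
Track A: 5, 11, 16, 27, 43, 70, 113 (Fibonacci-style (each term is the sum of the two before it)).
Track B: 24, 24, 24, 24, 24, 24 (the constant sequence 24).
Position 15 → track A, term 8 = 183.

183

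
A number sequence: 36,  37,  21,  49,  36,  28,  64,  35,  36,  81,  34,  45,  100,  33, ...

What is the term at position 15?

55

Split by position mod 3: positions 1, 4, 7, … form one track, and each other residue class forms its own.
Subsequence A is 36, 49, 64, 81, 100, which is the squares 6², 7², 8², ….
Subsequence B is 37, 36, 35, 34, 33, which is linear: a_n = 38 − n.
Subsequence C is 21, 28, 36, 45, which is triangular numbers starting at T_6.
The 15th slot belongs to subsequence C; its 5th term is 55.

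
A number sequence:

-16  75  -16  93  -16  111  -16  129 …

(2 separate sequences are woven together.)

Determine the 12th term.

Taking every 2nd term gives 2 separate tracks.
Subsequence A = -16, -16, -16, -16: always -16.
Subsequence B = 75, 93, 111, 129: arithmetic with common difference +18.
The 12th slot belongs to subsequence B; its 6th term is 165.

165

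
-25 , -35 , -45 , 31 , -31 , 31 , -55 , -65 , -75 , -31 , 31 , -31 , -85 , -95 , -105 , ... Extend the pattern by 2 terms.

Reading positions in blocks of 6 reveals the pattern AAABBB — 2 tracks woven together.
Track A: -25, -35, -45, -55, -65, -75, -85, -95, -105 (linear: a_n = -15 − 10·n).
Track B: 31, -31, 31, -31, 31, -31 (the oscillation 31·(−1)^(n+1)).
Term 16 comes from track B (its 7th entry): 31.
Term 17 comes from track B (its 8th entry): -31.

31, -31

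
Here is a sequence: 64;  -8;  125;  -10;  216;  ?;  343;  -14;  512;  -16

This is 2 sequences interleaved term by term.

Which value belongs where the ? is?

-12

Positions 1, 3, 5, … form one subsequence and positions 2, 4, 6, … form another.
Track A is 64, 125, 216, 343, 512, which is consecutive cubes n³ from n = 4.
Track B is -8, -10, ?, -14, -16, which is arithmetic with common difference −2.
The gap is track B's term 3; the rule gives -12.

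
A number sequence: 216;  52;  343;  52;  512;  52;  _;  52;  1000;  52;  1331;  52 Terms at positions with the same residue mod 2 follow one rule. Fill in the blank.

Positions 1, 3, 5, … form one subsequence and positions 2, 4, 6, … form another.
Stream A: 216, 343, 512, ?, 1000, 1331. Perfect cubes starting at 6³.
Stream B: 52, 52, 52, 52, 52, 52. The constant sequence 52.
The gap is stream A's term 4; the rule gives 729.

729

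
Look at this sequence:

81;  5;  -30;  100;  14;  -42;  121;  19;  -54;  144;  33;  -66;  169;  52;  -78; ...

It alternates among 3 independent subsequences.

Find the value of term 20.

137

Split by position mod 3: positions 1, 4, 7, … form one track, and each other residue class forms its own.
Track A: 81, 100, 121, 144, 169 (consecutive squares n² from n = 9).
Track B: 5, 14, 19, 33, 52 (each term equals the sum of the previous two).
Track C: -30, -42, -54, -66, -78 (subtracting 12 each time).
The 20th slot belongs to track B; its 7th term is 137.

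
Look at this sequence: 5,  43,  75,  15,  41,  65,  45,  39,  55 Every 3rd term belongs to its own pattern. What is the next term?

135

Read the sequence 3 terms at a time; column i is its own pattern.
Stream A: 5, 15, 45. Geometric, ×3 each step.
Stream B: 43, 41, 39. Arithmetic, step −2.
Stream C: 75, 65, 55. Linear: a_n = 85 − 10·n.
Position 10 falls in stream A as its term 4, giving 135.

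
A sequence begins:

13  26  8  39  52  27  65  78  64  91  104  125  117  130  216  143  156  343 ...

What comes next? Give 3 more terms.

169, 182, 512

The slot pattern repeats as AAB (period 3), so there are 2 interleaved tracks.
Track A: 13, 26, 39, 52, 65, 78, 91, 104, 117, 130, 143, 156 (arithmetic with common difference +13).
Track B: 8, 27, 64, 125, 216, 343 (consecutive cubes n³ from n = 2).
Position 19 → track A, term 13 = 169.
Term 20 comes from track A (its 14th entry): 182.
The 21st slot belongs to track B; its 7th term is 512.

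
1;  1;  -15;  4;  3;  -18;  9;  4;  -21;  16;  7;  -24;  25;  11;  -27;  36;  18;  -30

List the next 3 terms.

49, 29, -33

Taking every 3rd term gives 3 separate tracks.
Track A = 1, 4, 9, 16, 25, 36: perfect squares starting at 1².
Track B = 1, 3, 4, 7, 11, 18: a Fibonacci-like recurrence a_n = a_{n-1} + a_{n-2}.
Track C = -15, -18, -21, -24, -27, -30: arithmetic with common difference −3.
Term 19 comes from track A (its 7th entry): 49.
The 20th slot belongs to track B; its 7th term is 29.
Position 21 → track C, term 7 = -33.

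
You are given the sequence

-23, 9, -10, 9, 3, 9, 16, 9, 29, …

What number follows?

Positions 1, 3, 5, … form one subsequence and positions 2, 4, 6, … form another.
Track A = -23, -10, 3, 16, 29: arithmetic with common difference +13.
Track B = 9, 9, 9, 9: always 9.
Position 10 falls in track B as its term 5, giving 9.

9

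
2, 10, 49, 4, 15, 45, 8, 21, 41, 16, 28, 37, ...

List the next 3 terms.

Split by position mod 3 into 3 tracks.
Track A: 2, 4, 8, 16. Powers of 2.
Track B: 10, 15, 21, 28. The triangular numbers T_4, T_5, ….
Track C: 49, 45, 41, 37. Arithmetic with common difference −4.
Term 13 comes from track A (its 5th entry): 32.
The 14th slot belongs to track B; its 5th term is 36.
Term 15 comes from track C (its 5th entry): 33.

32, 36, 33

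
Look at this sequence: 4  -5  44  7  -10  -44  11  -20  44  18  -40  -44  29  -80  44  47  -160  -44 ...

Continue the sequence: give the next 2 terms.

76, -320

Taking every 3rd term gives 3 separate tracks.
Track A: 4, 7, 11, 18, 29, 47 (each term equals the sum of the previous two).
Track B: -5, -10, -20, -40, -80, -160 (geometric with ratio 2).
Track C: 44, -44, 44, -44, 44, -44 (the oscillation 44·(−1)^(n+1)).
The 19th slot belongs to track A; its 7th term is 76.
Position 20 → track B, term 7 = -320.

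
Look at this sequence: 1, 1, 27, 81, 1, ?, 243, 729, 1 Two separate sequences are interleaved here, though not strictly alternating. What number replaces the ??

The slot pattern repeats as AABB (period 4), so there are 2 interleaved tracks.
Stream A: 1, 1, 1, ?, 1. The constant sequence 1.
Stream B: 27, 81, 243, 729. Powers of 3.
Stream A's pattern makes the blank 1.

1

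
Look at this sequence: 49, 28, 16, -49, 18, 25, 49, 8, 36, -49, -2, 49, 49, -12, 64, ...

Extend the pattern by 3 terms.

-49, -22, 81

Split by position mod 3: positions 1, 4, 7, … form one track, and each other residue class forms its own.
Subsequence A is 49, -49, 49, -49, 49, which is alternating ±49.
Subsequence B is 28, 18, 8, -2, -12, which is arithmetic, step −10.
Subsequence C is 16, 25, 36, 49, 64, which is perfect squares starting at 4².
Position 16 → subsequence A, term 6 = -49.
Position 17 → subsequence B, term 6 = -22.
Position 18 falls in subsequence C as its term 6, giving 81.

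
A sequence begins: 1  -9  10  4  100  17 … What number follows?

Positions 1, 3, 5, … form one subsequence and positions 2, 4, 6, … form another.
Stream A is 1, 10, 100, which is powers 10^0, 10^1, 10^2, ….
Stream B is -9, 4, 17, which is linear: a_n = -22 + 13·n.
Term 7 comes from stream A (its 4th entry): 1000.

1000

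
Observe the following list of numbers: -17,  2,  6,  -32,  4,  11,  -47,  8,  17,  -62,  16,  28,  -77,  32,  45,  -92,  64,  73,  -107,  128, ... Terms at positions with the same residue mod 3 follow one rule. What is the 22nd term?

-122

The terms cycle through 3 interleaved subsequences.
Track A = -17, -32, -47, -62, -77, -92, -107: subtracting 15 each time.
Track B = 2, 4, 8, 16, 32, 64, 128: successive powers of 2.
Track C = 6, 11, 17, 28, 45, 73: Fibonacci-style (each term is the sum of the two before it).
The 22nd slot belongs to track A; its 8th term is -122.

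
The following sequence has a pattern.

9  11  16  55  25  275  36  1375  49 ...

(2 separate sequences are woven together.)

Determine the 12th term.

34375

Positions 1, 3, 5, … form one subsequence and positions 2, 4, 6, … form another.
Stream A: 9, 16, 25, 36, 49 (perfect squares starting at 3²).
Stream B: 11, 55, 275, 1375 (multiplying by 5 each time).
Term 12 comes from stream B (its 6th entry): 34375.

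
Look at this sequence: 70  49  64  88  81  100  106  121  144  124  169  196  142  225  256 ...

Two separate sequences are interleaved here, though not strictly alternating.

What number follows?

160

The slot pattern repeats as ABB (period 3), so there are 2 interleaved tracks.
Track A: 70, 88, 106, 124, 142 (adding 18 each time).
Track B: 49, 64, 81, 100, 121, 144, 169, 196, 225, 256 (consecutive squares n² from n = 7).
Position 16 falls in track A as its term 6, giving 160.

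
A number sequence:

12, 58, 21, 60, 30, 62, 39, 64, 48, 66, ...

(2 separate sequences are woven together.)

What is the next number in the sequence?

57

Taking every 2nd term gives 2 separate tracks.
Stream A is 12, 21, 30, 39, 48, which is arithmetic, step +9.
Stream B is 58, 60, 62, 64, 66, which is linear: a_n = 56 + 2·n.
Position 11 → stream A, term 6 = 57.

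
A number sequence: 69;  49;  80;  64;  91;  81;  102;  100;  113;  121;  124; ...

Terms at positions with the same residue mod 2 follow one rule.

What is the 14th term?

169

The terms cycle through 2 interleaved subsequences.
Track A: 69, 80, 91, 102, 113, 124 — linear: a_n = 58 + 11·n.
Track B: 49, 64, 81, 100, 121 — perfect squares starting at 7².
Term 14 comes from track B (its 7th entry): 169.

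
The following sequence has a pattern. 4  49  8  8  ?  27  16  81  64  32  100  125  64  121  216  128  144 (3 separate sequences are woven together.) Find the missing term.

Read the sequence 3 terms at a time; column i is its own pattern.
Track A: 4, 8, 16, 32, 64, 128. Powers 2^2, 2^3, 2^4, ….
Track B: 49, ?, 81, 100, 121, 144. Perfect squares starting at 7².
Track C: 8, 27, 64, 125, 216. The cubes 2³, 3³, 4³, ….
So the missing entry in track B is 64.

64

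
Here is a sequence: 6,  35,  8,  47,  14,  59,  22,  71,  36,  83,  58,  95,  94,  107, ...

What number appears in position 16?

Odd-indexed and even-indexed terms follow separate rules.
Subsequence A: 6, 8, 14, 22, 36, 58, 94 (Fibonacci-style (each term is the sum of the two before it)).
Subsequence B: 35, 47, 59, 71, 83, 95, 107 (arithmetic, step +12).
Position 16 falls in subsequence B as its term 8, giving 119.

119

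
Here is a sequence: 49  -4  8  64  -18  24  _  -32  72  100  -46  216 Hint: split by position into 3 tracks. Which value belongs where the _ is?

81

Taking every 3rd term gives 3 separate tracks.
Track A: 49, 64, ?, 100 (perfect squares starting at 7²).
Track B: -4, -18, -32, -46 (arithmetic, step −14).
Track C: 8, 24, 72, 216 (a geometric progression (common ratio 3)).
So the missing entry in track A is 81.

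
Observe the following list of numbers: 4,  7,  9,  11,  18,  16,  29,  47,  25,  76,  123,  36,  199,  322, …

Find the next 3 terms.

49, 521, 843

The slot pattern repeats as AAB (period 3), so there are 2 interleaved tracks.
Track A: 4, 7, 11, 18, 29, 47, 76, 123, 199, 322 — a Fibonacci-like recurrence a_n = a_{n-1} + a_{n-2}.
Track B: 9, 16, 25, 36 — perfect squares starting at 3².
Position 15 → track B, term 5 = 49.
The 16th slot belongs to track A; its 11th term is 521.
Position 17 falls in track A as its term 12, giving 843.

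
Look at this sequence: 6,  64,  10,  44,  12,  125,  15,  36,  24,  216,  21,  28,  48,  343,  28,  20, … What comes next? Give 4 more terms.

96, 512, 36, 12

Taking every 4th term gives 4 separate tracks.
Track A = 6, 12, 24, 48: geometric with ratio 2.
Track B = 64, 125, 216, 343: perfect cubes starting at 4³.
Track C = 10, 15, 21, 28: the triangular numbers T_4, T_5, ….
Track D = 44, 36, 28, 20: linear: a_n = 52 − 8·n.
Position 17 falls in track A as its term 5, giving 96.
Term 18 comes from track B (its 5th entry): 512.
Position 19 → track C, term 5 = 36.
The 20th slot belongs to track D; its 5th term is 12.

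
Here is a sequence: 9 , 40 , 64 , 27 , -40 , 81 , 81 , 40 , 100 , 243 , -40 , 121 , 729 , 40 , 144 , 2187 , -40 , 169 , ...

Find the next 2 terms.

6561, 40

Read the sequence 3 terms at a time; column i is its own pattern.
Stream A = 9, 27, 81, 243, 729, 2187: successive powers of 3.
Stream B = 40, -40, 40, -40, 40, -40: alternating ±40.
Stream C = 64, 81, 100, 121, 144, 169: consecutive squares n² from n = 8.
The 19th slot belongs to stream A; its 7th term is 6561.
Position 20 → stream B, term 7 = 40.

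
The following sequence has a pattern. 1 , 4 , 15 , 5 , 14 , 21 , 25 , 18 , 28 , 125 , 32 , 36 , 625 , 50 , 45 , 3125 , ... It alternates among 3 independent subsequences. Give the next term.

Split by position mod 3: positions 1, 4, 7, … form one track, and each other residue class forms its own.
Stream A: 1, 5, 25, 125, 625, 3125 (successive powers of 5).
Stream B: 4, 14, 18, 32, 50 (each term equals the sum of the previous two).
Stream C: 15, 21, 28, 36, 45 (triangular numbers n(n+1)/2 for n = 5, 6, …).
Position 17 falls in stream B as its term 6, giving 82.

82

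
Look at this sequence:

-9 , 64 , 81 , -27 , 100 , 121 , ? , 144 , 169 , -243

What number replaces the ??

The slot pattern repeats as ABB (period 3), so there are 2 interleaved tracks.
Track A is -9, -27, ?, -243, which is geometric, ×3 each step.
Track B is 64, 81, 100, 121, 144, 169, which is the squares 8², 9², 10², ….
The gap is track A's term 3; the rule gives -81.

-81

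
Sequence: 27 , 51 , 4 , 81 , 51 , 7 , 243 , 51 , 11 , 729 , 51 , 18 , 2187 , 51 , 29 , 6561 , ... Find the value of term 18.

47

Read the sequence 3 terms at a time; column i is its own pattern.
Track A = 27, 81, 243, 729, 2187, 6561: powers of 3.
Track B = 51, 51, 51, 51, 51: always 51.
Track C = 4, 7, 11, 18, 29: a Fibonacci-like recurrence a_n = a_{n-1} + a_{n-2}.
The 18th slot belongs to track C; its 6th term is 47.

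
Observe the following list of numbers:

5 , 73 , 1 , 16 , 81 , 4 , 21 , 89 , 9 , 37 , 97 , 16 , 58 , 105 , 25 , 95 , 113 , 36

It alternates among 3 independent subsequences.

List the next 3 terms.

153, 121, 49

Split by position mod 3 into 3 tracks.
Track A: 5, 16, 21, 37, 58, 95 (Fibonacci-style (each term is the sum of the two before it)).
Track B: 73, 81, 89, 97, 105, 113 (arithmetic, step +8).
Track C: 1, 4, 9, 16, 25, 36 (the squares 1², 2², 3², …).
Position 19 falls in track A as its term 7, giving 153.
Term 20 comes from track B (its 7th entry): 121.
Term 21 comes from track C (its 7th entry): 49.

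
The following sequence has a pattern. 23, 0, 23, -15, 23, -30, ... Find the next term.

23

Positions 1, 3, 5, … form one subsequence and positions 2, 4, 6, … form another.
Track A = 23, 23, 23: the constant sequence 23.
Track B = 0, -15, -30: subtracting 15 each time.
The 7th slot belongs to track A; its 4th term is 23.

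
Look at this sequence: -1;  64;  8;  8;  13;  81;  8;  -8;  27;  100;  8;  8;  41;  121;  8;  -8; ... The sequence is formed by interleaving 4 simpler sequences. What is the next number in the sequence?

55

The terms cycle through 4 interleaved subsequences.
Subsequence A = -1, 13, 27, 41: linear: a_n = -15 + 14·n.
Subsequence B = 64, 81, 100, 121: consecutive squares n² from n = 8.
Subsequence C = 8, 8, 8, 8: constant 8.
Subsequence D = 8, -8, 8, -8: oscillating between 8 and -8.
Position 17 → subsequence A, term 5 = 55.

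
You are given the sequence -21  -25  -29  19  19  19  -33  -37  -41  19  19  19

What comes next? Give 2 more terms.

-45, -49

Positions follow the repeating pattern AAABBB; grouping by letter gives 2 tracks.
Subsequence A: -21, -25, -29, -33, -37, -41 (linear: a_n = -17 − 4·n).
Subsequence B: 19, 19, 19, 19, 19, 19 (always 19).
Term 13 comes from subsequence A (its 7th entry): -45.
Position 14 → subsequence A, term 8 = -49.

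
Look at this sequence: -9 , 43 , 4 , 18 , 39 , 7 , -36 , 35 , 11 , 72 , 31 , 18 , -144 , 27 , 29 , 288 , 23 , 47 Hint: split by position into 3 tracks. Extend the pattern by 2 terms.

-576, 19

Split by position mod 3 into 3 tracks.
Track A: -9, 18, -36, 72, -144, 288 (multiplying by -2 each time).
Track B: 43, 39, 35, 31, 27, 23 (linear: a_n = 47 − 4·n).
Track C: 4, 7, 11, 18, 29, 47 (Fibonacci-style (each term is the sum of the two before it)).
The 19th slot belongs to track A; its 7th term is -576.
Position 20 → track B, term 7 = 19.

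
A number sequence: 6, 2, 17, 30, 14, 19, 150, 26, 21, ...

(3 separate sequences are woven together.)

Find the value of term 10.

750

Taking every 3rd term gives 3 separate tracks.
Track A is 6, 30, 150, which is multiplying by 5 each time.
Track B is 2, 14, 26, which is arithmetic, step +12.
Track C is 17, 19, 21, which is adding 2 each time.
Position 10 falls in track A as its term 4, giving 750.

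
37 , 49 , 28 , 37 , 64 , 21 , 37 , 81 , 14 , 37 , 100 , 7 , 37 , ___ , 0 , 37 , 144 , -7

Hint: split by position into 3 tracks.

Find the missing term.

Split by position mod 3 into 3 tracks.
Track A: 37, 37, 37, 37, 37, 37 — the constant sequence 37.
Track B: 49, 64, 81, 100, ?, 144 — consecutive squares n² from n = 7.
Track C: 28, 21, 14, 7, 0, -7 — subtracting 7 each time.
Track B's pattern makes the blank 121.

121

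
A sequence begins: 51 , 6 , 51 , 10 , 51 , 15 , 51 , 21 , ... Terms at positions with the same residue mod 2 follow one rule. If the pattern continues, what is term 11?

Odd-indexed and even-indexed terms follow separate rules.
Subsequence A is 51, 51, 51, 51, which is always 51.
Subsequence B is 6, 10, 15, 21, which is the triangular numbers T_3, T_4, ….
Position 11 falls in subsequence A as its term 6, giving 51.

51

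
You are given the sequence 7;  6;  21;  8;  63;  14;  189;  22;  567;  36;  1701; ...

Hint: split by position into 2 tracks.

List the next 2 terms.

58, 5103

Taking every 2nd term gives 2 separate tracks.
Track A = 7, 21, 63, 189, 567, 1701: geometric, ×3 each step.
Track B = 6, 8, 14, 22, 36: a Fibonacci-like recurrence a_n = a_{n-1} + a_{n-2}.
Term 12 comes from track B (its 6th entry): 58.
Position 13 falls in track A as its term 7, giving 5103.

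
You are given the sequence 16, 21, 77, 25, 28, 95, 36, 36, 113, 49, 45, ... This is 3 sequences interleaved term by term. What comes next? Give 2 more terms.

131, 64

The terms cycle through 3 interleaved subsequences.
Subsequence A: 16, 25, 36, 49 — perfect squares starting at 4².
Subsequence B: 21, 28, 36, 45 — triangular numbers n(n+1)/2 for n = 6, 7, ….
Subsequence C: 77, 95, 113 — adding 18 each time.
The 12th slot belongs to subsequence C; its 4th term is 131.
Position 13 → subsequence A, term 5 = 64.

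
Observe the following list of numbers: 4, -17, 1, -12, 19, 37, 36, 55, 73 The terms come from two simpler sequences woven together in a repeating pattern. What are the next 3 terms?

Reading positions in blocks of 3 reveals the pattern ABB — 2 tracks woven together.
Track A: 4, -12, 36 — geometric with ratio -3.
Track B: -17, 1, 19, 37, 55, 73 — arithmetic with common difference +18.
Term 10 comes from track A (its 4th entry): -108.
Position 11 falls in track B as its term 7, giving 91.
Position 12 → track B, term 8 = 109.

-108, 91, 109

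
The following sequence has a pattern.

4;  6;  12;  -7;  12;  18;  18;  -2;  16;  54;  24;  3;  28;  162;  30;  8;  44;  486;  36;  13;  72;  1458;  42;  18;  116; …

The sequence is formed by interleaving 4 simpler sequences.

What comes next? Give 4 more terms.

4374, 48, 23, 188

Read the sequence 4 terms at a time; column i is its own pattern.
Track A: 4, 12, 16, 28, 44, 72, 116 (a Fibonacci-like recurrence a_n = a_{n-1} + a_{n-2}).
Track B: 6, 18, 54, 162, 486, 1458 (geometric, ×3 each step).
Track C: 12, 18, 24, 30, 36, 42 (arithmetic with common difference +6).
Track D: -7, -2, 3, 8, 13, 18 (arithmetic with common difference +5).
Position 26 falls in track B as its term 7, giving 4374.
Position 27 → track C, term 7 = 48.
Position 28 → track D, term 7 = 23.
Term 29 comes from track A (its 8th entry): 188.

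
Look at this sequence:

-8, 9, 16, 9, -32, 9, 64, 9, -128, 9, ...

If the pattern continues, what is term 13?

-512

Split by position mod 2 into 2 tracks.
Stream A is -8, 16, -32, 64, -128, which is a geometric progression (common ratio -2).
Stream B is 9, 9, 9, 9, 9, which is the constant sequence 9.
Position 13 → stream A, term 7 = -512.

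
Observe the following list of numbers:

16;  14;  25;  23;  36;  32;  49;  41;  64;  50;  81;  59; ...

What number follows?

100

Taking every 2nd term gives 2 separate tracks.
Track A = 16, 25, 36, 49, 64, 81: perfect squares starting at 4².
Track B = 14, 23, 32, 41, 50, 59: linear: a_n = 5 + 9·n.
Position 13 → track A, term 7 = 100.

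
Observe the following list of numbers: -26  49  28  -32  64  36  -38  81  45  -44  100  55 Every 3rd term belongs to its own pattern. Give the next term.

-50

Split by position mod 3: positions 1, 4, 7, … form one track, and each other residue class forms its own.
Stream A: -26, -32, -38, -44. Linear: a_n = -20 − 6·n.
Stream B: 49, 64, 81, 100. Perfect squares starting at 7².
Stream C: 28, 36, 45, 55. Triangular numbers n(n+1)/2 for n = 7, 8, ….
Position 13 → stream A, term 5 = -50.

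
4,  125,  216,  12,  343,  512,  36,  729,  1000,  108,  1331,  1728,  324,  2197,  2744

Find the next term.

972

Reading positions in blocks of 3 reveals the pattern ABB — 2 tracks woven together.
Track A = 4, 12, 36, 108, 324: geometric with ratio 3.
Track B = 125, 216, 343, 512, 729, 1000, 1331, 1728, 2197, 2744: the cubes 5³, 6³, 7³, ….
The 16th slot belongs to track A; its 6th term is 972.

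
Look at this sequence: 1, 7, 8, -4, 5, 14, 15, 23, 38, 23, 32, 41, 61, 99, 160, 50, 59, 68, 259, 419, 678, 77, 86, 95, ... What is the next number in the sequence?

1097

Positions follow the repeating pattern AAABBB; grouping by letter gives 2 tracks.
Stream A: 1, 7, 8, 15, 23, 38, 61, 99, 160, 259, 419, 678 — Fibonacci-style (each term is the sum of the two before it).
Stream B: -4, 5, 14, 23, 32, 41, 50, 59, 68, 77, 86, 95 — linear: a_n = -13 + 9·n.
Position 25 → stream A, term 13 = 1097.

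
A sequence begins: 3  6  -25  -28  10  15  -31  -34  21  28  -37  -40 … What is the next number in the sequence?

Reading positions in blocks of 4 reveals the pattern AABB — 2 tracks woven together.
Track A = 3, 6, 10, 15, 21, 28: the triangular numbers T_2, T_3, ….
Track B = -25, -28, -31, -34, -37, -40: linear: a_n = -22 − 3·n.
Position 13 → track A, term 7 = 36.

36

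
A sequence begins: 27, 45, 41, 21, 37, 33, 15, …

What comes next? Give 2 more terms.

29, 25

The slot pattern repeats as ABB (period 3), so there are 2 interleaved tracks.
Track A: 27, 21, 15 — arithmetic, step −6.
Track B: 45, 41, 37, 33 — subtracting 4 each time.
Position 8 falls in track B as its term 5, giving 29.
Position 9 → track B, term 6 = 25.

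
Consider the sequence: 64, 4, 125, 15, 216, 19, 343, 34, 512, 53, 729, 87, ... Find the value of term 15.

1331

Positions 1, 3, 5, … form one subsequence and positions 2, 4, 6, … form another.
Subsequence A: 64, 125, 216, 343, 512, 729. Perfect cubes starting at 4³.
Subsequence B: 4, 15, 19, 34, 53, 87. Each term equals the sum of the previous two.
Term 15 comes from subsequence A (its 8th entry): 1331.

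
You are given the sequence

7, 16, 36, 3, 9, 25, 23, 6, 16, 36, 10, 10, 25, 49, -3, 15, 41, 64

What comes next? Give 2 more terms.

Taking every 4th term gives 4 separate tracks.
Subsequence A: 7, 9, 16, 25, 41 (Fibonacci-style (each term is the sum of the two before it)).
Subsequence B: 16, 25, 36, 49, 64 (perfect squares starting at 4²).
Subsequence C: 36, 23, 10, -3 (linear: a_n = 49 − 13·n).
Subsequence D: 3, 6, 10, 15 (triangular numbers starting at T_2).
The 19th slot belongs to subsequence C; its 5th term is -16.
The 20th slot belongs to subsequence D; its 5th term is 21.

-16, 21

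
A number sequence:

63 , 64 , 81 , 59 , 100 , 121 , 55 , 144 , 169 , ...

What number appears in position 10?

51

The slot pattern repeats as ABB (period 3), so there are 2 interleaved tracks.
Track A: 63, 59, 55 (arithmetic with common difference −4).
Track B: 64, 81, 100, 121, 144, 169 (perfect squares starting at 8²).
Position 10 falls in track A as its term 4, giving 51.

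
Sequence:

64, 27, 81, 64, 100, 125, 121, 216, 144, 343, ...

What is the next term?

Taking every 2nd term gives 2 separate tracks.
Track A: 64, 81, 100, 121, 144 (perfect squares starting at 8²).
Track B: 27, 64, 125, 216, 343 (consecutive cubes n³ from n = 3).
Position 11 falls in track A as its term 6, giving 169.

169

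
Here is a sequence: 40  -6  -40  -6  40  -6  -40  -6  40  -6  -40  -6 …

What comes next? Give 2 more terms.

Positions 1, 3, 5, … form one subsequence and positions 2, 4, 6, … form another.
Track A = 40, -40, 40, -40, 40, -40: the oscillation 40·(−1)^(n+1).
Track B = -6, -6, -6, -6, -6, -6: constant -6.
Position 13 falls in track A as its term 7, giving 40.
The 14th slot belongs to track B; its 7th term is -6.

40, -6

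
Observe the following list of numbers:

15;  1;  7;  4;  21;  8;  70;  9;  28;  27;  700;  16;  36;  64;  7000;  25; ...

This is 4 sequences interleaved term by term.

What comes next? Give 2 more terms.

45, 125

The terms cycle through 4 interleaved subsequences.
Track A: 15, 21, 28, 36. Triangular numbers starting at T_5.
Track B: 1, 8, 27, 64. Consecutive cubes n³ from n = 1.
Track C: 7, 70, 700, 7000. A geometric progression (common ratio 10).
Track D: 4, 9, 16, 25. Perfect squares starting at 2².
Term 17 comes from track A (its 5th entry): 45.
Position 18 → track B, term 5 = 125.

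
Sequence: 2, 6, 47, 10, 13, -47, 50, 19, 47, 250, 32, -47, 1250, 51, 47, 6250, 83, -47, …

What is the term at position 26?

Read the sequence 3 terms at a time; column i is its own pattern.
Stream A: 2, 10, 50, 250, 1250, 6250 — geometric with ratio 5.
Stream B: 6, 13, 19, 32, 51, 83 — Fibonacci-style (each term is the sum of the two before it).
Stream C: 47, -47, 47, -47, 47, -47 — the oscillation 47·(−1)^(n+1).
Position 26 falls in stream B as its term 9, giving 351.

351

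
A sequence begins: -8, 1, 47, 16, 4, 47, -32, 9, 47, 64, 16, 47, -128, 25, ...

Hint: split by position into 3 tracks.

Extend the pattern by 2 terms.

47, 256

Split by position mod 3 into 3 tracks.
Stream A: -8, 16, -32, 64, -128 (a geometric progression (common ratio -2)).
Stream B: 1, 4, 9, 16, 25 (consecutive squares n² from n = 1).
Stream C: 47, 47, 47, 47 (the constant sequence 47).
Position 15 falls in stream C as its term 5, giving 47.
Position 16 falls in stream A as its term 6, giving 256.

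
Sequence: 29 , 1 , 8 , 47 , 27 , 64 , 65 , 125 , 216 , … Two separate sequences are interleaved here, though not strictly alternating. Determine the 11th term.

343

The slot pattern repeats as ABB (period 3), so there are 2 interleaved tracks.
Stream A: 29, 47, 65. Arithmetic, step +18.
Stream B: 1, 8, 27, 64, 125, 216. Consecutive cubes n³ from n = 1.
Term 11 comes from stream B (its 7th entry): 343.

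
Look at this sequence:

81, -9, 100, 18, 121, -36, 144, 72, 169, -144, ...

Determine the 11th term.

196

Split by position mod 2 into 2 tracks.
Subsequence A = 81, 100, 121, 144, 169: consecutive squares n² from n = 9.
Subsequence B = -9, 18, -36, 72, -144: multiplying by -2 each time.
Term 11 comes from subsequence A (its 6th entry): 196.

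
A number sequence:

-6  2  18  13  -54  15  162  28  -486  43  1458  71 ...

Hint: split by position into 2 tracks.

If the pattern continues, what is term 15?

13122

Odd-indexed and even-indexed terms follow separate rules.
Track A: -6, 18, -54, 162, -486, 1458. Geometric with ratio -3.
Track B: 2, 13, 15, 28, 43, 71. Each term equals the sum of the previous two.
Term 15 comes from track A (its 8th entry): 13122.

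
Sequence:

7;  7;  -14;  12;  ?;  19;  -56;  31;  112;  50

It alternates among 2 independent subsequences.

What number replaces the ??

28

Odd-indexed and even-indexed terms follow separate rules.
Track A = 7, -14, ?, -56, 112: multiplying by -2 each time.
Track B = 7, 12, 19, 31, 50: each term equals the sum of the previous two.
Track A's pattern makes the blank 28.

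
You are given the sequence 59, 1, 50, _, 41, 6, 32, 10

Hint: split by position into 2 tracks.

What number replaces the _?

The terms cycle through 2 interleaved subsequences.
Track A: 59, 50, 41, 32 (arithmetic with common difference −9).
Track B: 1, ?, 6, 10 (triangular numbers starting at T_1).
The gap is track B's term 2; the rule gives 3.

3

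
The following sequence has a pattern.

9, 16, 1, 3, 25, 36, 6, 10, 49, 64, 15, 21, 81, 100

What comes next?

Reading positions in blocks of 4 reveals the pattern AABB — 2 tracks woven together.
Track A: 9, 16, 25, 36, 49, 64, 81, 100 — perfect squares starting at 3².
Track B: 1, 3, 6, 10, 15, 21 — triangular numbers starting at T_1.
The 15th slot belongs to track B; its 7th term is 28.

28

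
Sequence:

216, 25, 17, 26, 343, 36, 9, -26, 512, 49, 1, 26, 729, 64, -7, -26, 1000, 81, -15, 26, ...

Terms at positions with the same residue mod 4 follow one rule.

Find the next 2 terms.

1331, 100

The terms cycle through 4 interleaved subsequences.
Stream A: 216, 343, 512, 729, 1000. The cubes 6³, 7³, 8³, ….
Stream B: 25, 36, 49, 64, 81. Perfect squares starting at 5².
Stream C: 17, 9, 1, -7, -15. Subtracting 8 each time.
Stream D: 26, -26, 26, -26, 26. Oscillating between 26 and -26.
Term 21 comes from stream A (its 6th entry): 1331.
Term 22 comes from stream B (its 6th entry): 100.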